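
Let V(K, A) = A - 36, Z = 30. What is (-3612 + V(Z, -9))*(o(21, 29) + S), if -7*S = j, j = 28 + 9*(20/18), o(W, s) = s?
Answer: -603405/7 ≈ -86201.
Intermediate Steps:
V(K, A) = -36 + A
j = 38 (j = 28 + 9*(20*(1/18)) = 28 + 9*(10/9) = 28 + 10 = 38)
S = -38/7 (S = -⅐*38 = -38/7 ≈ -5.4286)
(-3612 + V(Z, -9))*(o(21, 29) + S) = (-3612 + (-36 - 9))*(29 - 38/7) = (-3612 - 45)*(165/7) = -3657*165/7 = -603405/7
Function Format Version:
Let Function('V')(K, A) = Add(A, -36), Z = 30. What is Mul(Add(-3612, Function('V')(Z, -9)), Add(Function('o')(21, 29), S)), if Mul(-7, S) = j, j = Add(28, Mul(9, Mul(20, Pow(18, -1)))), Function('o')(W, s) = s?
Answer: Rational(-603405, 7) ≈ -86201.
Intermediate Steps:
Function('V')(K, A) = Add(-36, A)
j = 38 (j = Add(28, Mul(9, Mul(20, Rational(1, 18)))) = Add(28, Mul(9, Rational(10, 9))) = Add(28, 10) = 38)
S = Rational(-38, 7) (S = Mul(Rational(-1, 7), 38) = Rational(-38, 7) ≈ -5.4286)
Mul(Add(-3612, Function('V')(Z, -9)), Add(Function('o')(21, 29), S)) = Mul(Add(-3612, Add(-36, -9)), Add(29, Rational(-38, 7))) = Mul(Add(-3612, -45), Rational(165, 7)) = Mul(-3657, Rational(165, 7)) = Rational(-603405, 7)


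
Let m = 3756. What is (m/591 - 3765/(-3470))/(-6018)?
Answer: -59837/48398172 ≈ -0.0012363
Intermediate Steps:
(m/591 - 3765/(-3470))/(-6018) = (3756/591 - 3765/(-3470))/(-6018) = (3756*(1/591) - 3765*(-1/3470))*(-1/6018) = (1252/197 + 753/694)*(-1/6018) = (1017229/136718)*(-1/6018) = -59837/48398172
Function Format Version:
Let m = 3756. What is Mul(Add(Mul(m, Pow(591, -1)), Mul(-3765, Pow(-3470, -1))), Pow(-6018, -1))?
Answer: Rational(-59837, 48398172) ≈ -0.0012363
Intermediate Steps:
Mul(Add(Mul(m, Pow(591, -1)), Mul(-3765, Pow(-3470, -1))), Pow(-6018, -1)) = Mul(Add(Mul(3756, Pow(591, -1)), Mul(-3765, Pow(-3470, -1))), Pow(-6018, -1)) = Mul(Add(Mul(3756, Rational(1, 591)), Mul(-3765, Rational(-1, 3470))), Rational(-1, 6018)) = Mul(Add(Rational(1252, 197), Rational(753, 694)), Rational(-1, 6018)) = Mul(Rational(1017229, 136718), Rational(-1, 6018)) = Rational(-59837, 48398172)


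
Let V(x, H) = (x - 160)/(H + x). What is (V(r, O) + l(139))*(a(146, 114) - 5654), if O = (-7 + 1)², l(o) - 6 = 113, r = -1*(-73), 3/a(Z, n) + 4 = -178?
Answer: -6629017702/9919 ≈ -6.6832e+5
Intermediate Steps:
a(Z, n) = -3/182 (a(Z, n) = 3/(-4 - 178) = 3/(-182) = 3*(-1/182) = -3/182)
r = 73
l(o) = 119 (l(o) = 6 + 113 = 119)
O = 36 (O = (-6)² = 36)
V(x, H) = (-160 + x)/(H + x)
(V(r, O) + l(139))*(a(146, 114) - 5654) = ((-160 + 73)/(36 + 73) + 119)*(-3/182 - 5654) = (-87/109 + 119)*(-1029031/182) = (12884/109)*(-1029031/182) = -6629017702/9919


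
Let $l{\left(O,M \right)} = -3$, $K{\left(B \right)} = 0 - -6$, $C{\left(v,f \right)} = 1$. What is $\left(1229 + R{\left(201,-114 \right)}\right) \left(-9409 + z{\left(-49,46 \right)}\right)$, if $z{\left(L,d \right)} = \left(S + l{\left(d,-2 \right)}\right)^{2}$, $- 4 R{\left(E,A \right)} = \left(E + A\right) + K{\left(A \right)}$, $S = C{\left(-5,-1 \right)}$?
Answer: $- \frac{45360315}{4} \approx -1.134 \cdot 10^{7}$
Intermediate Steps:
$K{\left(B \right)} = 6$ ($K{\left(B \right)} = 0 + 6 = 6$)
$S = 1$
$R{\left(E,A \right)} = - \frac{3}{2} - \frac{A}{4} - \frac{E}{4}$ ($R{\left(E,A \right)} = - \frac{\left(E + A\right) + 6}{4} = - \frac{\left(A + E\right) + 6}{4} = - \frac{6 + A + E}{4} = - \frac{3}{2} - \frac{A}{4} - \frac{E}{4}$)
$z{\left(L,d \right)} = 4$ ($z{\left(L,d \right)} = \left(1 - 3\right)^{2} = \left(-2\right)^{2} = 4$)
$\left(1229 + R{\left(201,-114 \right)}\right) \left(-9409 + z{\left(-49,46 \right)}\right) = \left(1229 - \frac{93}{4}\right) \left(-9409 + 4\right) = \left(1229 - \frac{93}{4}\right) \left(-9405\right) = \frac{4823}{4} \left(-9405\right) = - \frac{45360315}{4}$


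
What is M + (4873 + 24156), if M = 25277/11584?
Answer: 336297213/11584 ≈ 29031.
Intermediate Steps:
M = 25277/11584 (M = 25277*(1/11584) = 25277/11584 ≈ 2.1821)
M + (4873 + 24156) = 25277/11584 + (4873 + 24156) = 25277/11584 + 29029 = 336297213/11584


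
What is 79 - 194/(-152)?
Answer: 6101/76 ≈ 80.276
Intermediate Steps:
79 - 194/(-152) = 79 - 194*(-1)/152 = 79 - 97*(-1/76) = 79 + 97/76 = 6101/76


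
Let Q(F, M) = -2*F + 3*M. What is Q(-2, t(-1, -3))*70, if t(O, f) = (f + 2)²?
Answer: 490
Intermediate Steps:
t(O, f) = (2 + f)²
Q(-2, t(-1, -3))*70 = (-2*(-2) + 3*(2 - 3)²)*70 = (4 + 3*(-1)²)*70 = (4 + 3*1)*70 = (4 + 3)*70 = 7*70 = 490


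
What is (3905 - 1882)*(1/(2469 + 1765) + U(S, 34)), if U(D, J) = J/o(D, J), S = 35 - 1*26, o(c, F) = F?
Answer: 8567405/4234 ≈ 2023.5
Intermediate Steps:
S = 9 (S = 35 - 26 = 9)
U(D, J) = 1 (U(D, J) = J/J = 1)
(3905 - 1882)*(1/(2469 + 1765) + U(S, 34)) = (3905 - 1882)*(1/(2469 + 1765) + 1) = 2023*(1/4234 + 1) = 2023*(4235/4234) = 8567405/4234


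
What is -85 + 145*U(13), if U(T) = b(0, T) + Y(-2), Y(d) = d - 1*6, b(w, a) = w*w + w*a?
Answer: -1245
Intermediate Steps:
b(w, a) = w² + a*w
Y(d) = -6 + d (Y(d) = d - 6 = -6 + d)
U(T) = -8 (U(T) = 0*(T + 0) + (-6 - 2) = 0*T - 8 = 0 - 8 = -8)
-85 + 145*U(13) = -85 + 145*(-8) = -85 - 1160 = -1245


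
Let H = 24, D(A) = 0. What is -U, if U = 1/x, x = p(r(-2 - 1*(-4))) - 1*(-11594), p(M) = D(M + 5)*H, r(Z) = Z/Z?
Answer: -1/11594 ≈ -8.6252e-5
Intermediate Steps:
r(Z) = 1
p(M) = 0 (p(M) = 0*24 = 0)
x = 11594 (x = 0 - 1*(-11594) = 0 + 11594 = 11594)
U = 1/11594 ≈ 8.6252e-5
-U = -1*1/11594 = -1/11594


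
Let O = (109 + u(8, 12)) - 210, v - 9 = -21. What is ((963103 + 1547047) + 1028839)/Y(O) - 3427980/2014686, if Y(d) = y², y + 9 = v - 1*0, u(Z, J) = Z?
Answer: 132008145431/16453269 ≈ 8023.2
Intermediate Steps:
v = -12 (v = 9 - 21 = -12)
O = -93 (O = (109 + 8) - 210 = 117 - 210 = -93)
y = -21 (y = -9 + (-12 - 1*0) = -9 + (-12 + 0) = -9 - 12 = -21)
Y(d) = 441 (Y(d) = (-21)² = 441)
((963103 + 1547047) + 1028839)/Y(O) - 3427980/2014686 = ((963103 + 1547047) + 1028839)/441 - 3427980/2014686 = (2510150 + 1028839)*(1/441) - 3427980*1/2014686 = 3538989*(1/441) - 571330/335781 = 393221/49 - 571330/335781 = 132008145431/16453269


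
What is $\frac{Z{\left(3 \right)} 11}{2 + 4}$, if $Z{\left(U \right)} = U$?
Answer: $\frac{11}{2} \approx 5.5$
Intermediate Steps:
$\frac{Z{\left(3 \right)} 11}{2 + 4} = \frac{3 \cdot 11}{2 + 4} = \frac{33}{6} = 33 \cdot \frac{1}{6} = \frac{11}{2}$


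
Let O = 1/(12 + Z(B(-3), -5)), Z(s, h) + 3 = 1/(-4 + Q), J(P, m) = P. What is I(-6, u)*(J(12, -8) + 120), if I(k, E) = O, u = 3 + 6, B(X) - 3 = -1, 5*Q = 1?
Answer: 1254/83 ≈ 15.108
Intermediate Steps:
Q = 1/5 (Q = (1/5)*1 = 1/5 ≈ 0.20000)
B(X) = 2 (B(X) = 3 - 1 = 2)
Z(s, h) = -62/19 (Z(s, h) = -3 + 1/(-4 + 1/5) = -3 + 1/(-19/5) = -3 - 5/19 = -62/19)
u = 9
O = 19/166 (O = 1/(12 - 62/19) = 1/(166/19) = 19/166 ≈ 0.11446)
I(k, E) = 19/166
I(-6, u)*(J(12, -8) + 120) = 19*(12 + 120)/166 = (19/166)*132 = 1254/83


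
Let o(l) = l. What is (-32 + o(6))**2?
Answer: 676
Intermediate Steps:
(-32 + o(6))**2 = (-32 + 6)**2 = (-26)**2 = 676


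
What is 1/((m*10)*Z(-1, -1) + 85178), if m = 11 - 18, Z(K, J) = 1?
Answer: 1/85108 ≈ 1.1750e-5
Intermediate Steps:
m = -7
1/((m*10)*Z(-1, -1) + 85178) = 1/(-7*10*1 + 85178) = 1/(-70*1 + 85178) = 1/(-70 + 85178) = 1/85108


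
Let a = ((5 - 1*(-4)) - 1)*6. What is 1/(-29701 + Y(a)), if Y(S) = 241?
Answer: -1/29460 ≈ -3.3944e-5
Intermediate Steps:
a = 48 (a = ((5 + 4) - 1)*6 = (9 - 1)*6 = 8*6 = 48)
1/(-29701 + Y(a)) = 1/(-29701 + 241) = 1/(-29460) = -1/29460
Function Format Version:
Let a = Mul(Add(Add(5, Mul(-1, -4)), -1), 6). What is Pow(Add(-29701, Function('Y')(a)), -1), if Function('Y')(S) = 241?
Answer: Rational(-1, 29460) ≈ -3.3944e-5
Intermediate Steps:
a = 48 (a = Mul(Add(Add(5, 4), -1), 6) = Mul(Add(9, -1), 6) = Mul(8, 6) = 48)
Pow(Add(-29701, Function('Y')(a)), -1) = Pow(Add(-29701, 241), -1) = Pow(-29460, -1) = Rational(-1, 29460)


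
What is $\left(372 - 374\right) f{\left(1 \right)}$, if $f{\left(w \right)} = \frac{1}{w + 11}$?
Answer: $- \frac{1}{6} \approx -0.16667$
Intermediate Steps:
$f{\left(w \right)} = \frac{1}{11 + w}$
$\left(372 - 374\right) f{\left(1 \right)} = \frac{372 - 374}{11 + 1} = - \frac{2}{12} = \left(-2\right) \frac{1}{12} = - \frac{1}{6}$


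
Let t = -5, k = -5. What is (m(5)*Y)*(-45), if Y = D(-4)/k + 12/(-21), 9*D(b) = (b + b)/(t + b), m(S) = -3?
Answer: -1676/21 ≈ -79.810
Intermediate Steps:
D(b) = 2*b/(9*(-5 + b)) (D(b) = ((b + b)/(-5 + b))/9 = ((2*b)/(-5 + b))/9 = (2*b/(-5 + b))/9 = 2*b/(9*(-5 + b)))
Y = -1676/2835 (Y = ((2/9)*(-4)/(-5 - 4))/(-5) + 12/(-21) = ((2/9)*(-4)/(-9))*(-⅕) + 12*(-1/21) = ((2/9)*(-4)*(-⅑))*(-⅕) - 4/7 = (8/81)*(-⅕) - 4/7 = -8/405 - 4/7 = -1676/2835 ≈ -0.59118)
(m(5)*Y)*(-45) = -3*(-1676/2835)*(-45) = (1676/945)*(-45) = -1676/21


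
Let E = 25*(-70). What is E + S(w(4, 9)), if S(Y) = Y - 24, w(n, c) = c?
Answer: -1765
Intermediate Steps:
S(Y) = -24 + Y
E = -1750
E + S(w(4, 9)) = -1750 + (-24 + 9) = -1750 - 15 = -1765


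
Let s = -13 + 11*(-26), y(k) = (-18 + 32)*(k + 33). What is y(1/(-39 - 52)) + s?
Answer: 2117/13 ≈ 162.85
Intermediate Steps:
y(k) = 462 + 14*k (y(k) = 14*(33 + k) = 462 + 14*k)
s = -299 (s = -13 - 286 = -299)
y(1/(-39 - 52)) + s = (462 + 14/(-39 - 52)) - 299 = (462 + 14/(-91)) - 299 = (462 + 14*(-1/91)) - 299 = (462 - 2/13) - 299 = 6004/13 - 299 = 2117/13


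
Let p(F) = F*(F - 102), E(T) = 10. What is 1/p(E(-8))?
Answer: -1/920 ≈ -0.0010870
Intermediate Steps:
p(F) = F*(-102 + F)
1/p(E(-8)) = 1/(10*(-102 + 10)) = 1/(10*(-92)) = 1/(-920) = -1/920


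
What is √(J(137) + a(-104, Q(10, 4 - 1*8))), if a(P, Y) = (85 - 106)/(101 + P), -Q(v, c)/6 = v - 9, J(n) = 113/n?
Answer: 4*√9179/137 ≈ 2.7973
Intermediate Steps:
Q(v, c) = 54 - 6*v (Q(v, c) = -6*(v - 9) = -6*(-9 + v) = 54 - 6*v)
a(P, Y) = -21/(101 + P)
√(J(137) + a(-104, Q(10, 4 - 1*8))) = √(113/137 - 21/(101 - 104)) = √(113*(1/137) - 21/(-3)) = √(113/137 - 21*(-⅓)) = √(113/137 + 7) = √(1072/137) = 4*√9179/137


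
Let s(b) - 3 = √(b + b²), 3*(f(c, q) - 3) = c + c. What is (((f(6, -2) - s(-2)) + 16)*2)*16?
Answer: 640 - 32*√2 ≈ 594.75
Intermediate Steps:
f(c, q) = 3 + 2*c/3 (f(c, q) = 3 + (c + c)/3 = 3 + (2*c)/3 = 3 + 2*c/3)
s(b) = 3 + √(b + b²)
(((f(6, -2) - s(-2)) + 16)*2)*16 = ((((3 + (⅔)*6) - (3 + √(-2*(1 - 2)))) + 16)*2)*16 = ((((3 + 4) - (3 + √(-2*(-1)))) + 16)*2)*16 = (((7 - (3 + √2)) + 16)*2)*16 = (((7 + (-3 - √2)) + 16)*2)*16 = (((4 - √2) + 16)*2)*16 = ((20 - √2)*2)*16 = (40 - 2*√2)*16 = 640 - 32*√2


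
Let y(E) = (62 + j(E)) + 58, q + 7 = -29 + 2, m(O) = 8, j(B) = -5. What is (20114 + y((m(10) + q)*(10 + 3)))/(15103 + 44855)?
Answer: 6743/19986 ≈ 0.33739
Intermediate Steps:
q = -34 (q = -7 + (-29 + 2) = -7 - 27 = -34)
y(E) = 115 (y(E) = (62 - 5) + 58 = 57 + 58 = 115)
(20114 + y((m(10) + q)*(10 + 3)))/(15103 + 44855) = (20114 + 115)/(15103 + 44855) = 20229/59958 = 20229*(1/59958) = 6743/19986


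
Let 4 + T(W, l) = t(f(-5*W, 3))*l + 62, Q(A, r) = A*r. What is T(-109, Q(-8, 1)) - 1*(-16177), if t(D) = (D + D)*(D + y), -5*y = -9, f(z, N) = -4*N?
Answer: 71383/5 ≈ 14277.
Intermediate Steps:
y = 9/5 (y = -⅕*(-9) = 9/5 ≈ 1.8000)
t(D) = 2*D*(9/5 + D) (t(D) = (D + D)*(D + 9/5) = (2*D)*(9/5 + D) = 2*D*(9/5 + D))
T(W, l) = 58 + 1224*l/5 (T(W, l) = -4 + ((2*(-4*3)*(9 + 5*(-4*3))/5)*l + 62) = -4 + (((⅖)*(-12)*(9 + 5*(-12)))*l + 62) = -4 + (((⅖)*(-12)*(9 - 60))*l + 62) = -4 + (((⅖)*(-12)*(-51))*l + 62) = -4 + (1224*l/5 + 62) = -4 + (62 + 1224*l/5) = 58 + 1224*l/5)
T(-109, Q(-8, 1)) - 1*(-16177) = (58 + 1224*(-8*1)/5) - 1*(-16177) = (58 + (1224/5)*(-8)) + 16177 = (58 - 9792/5) + 16177 = -9502/5 + 16177 = 71383/5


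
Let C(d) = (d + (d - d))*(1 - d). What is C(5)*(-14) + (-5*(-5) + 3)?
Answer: 308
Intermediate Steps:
C(d) = d*(1 - d) (C(d) = (d + 0)*(1 - d) = d*(1 - d))
C(5)*(-14) + (-5*(-5) + 3) = (5*(1 - 1*5))*(-14) + (-5*(-5) + 3) = (5*(1 - 5))*(-14) + (25 + 3) = (5*(-4))*(-14) + 28 = -20*(-14) + 28 = 280 + 28 = 308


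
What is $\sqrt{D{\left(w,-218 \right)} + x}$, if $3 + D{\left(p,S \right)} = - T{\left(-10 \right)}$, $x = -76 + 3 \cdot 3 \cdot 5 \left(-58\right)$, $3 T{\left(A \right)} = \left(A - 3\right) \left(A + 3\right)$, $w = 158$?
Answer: $\frac{i \sqrt{24474}}{3} \approx 52.147 i$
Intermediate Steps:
$T{\left(A \right)} = \frac{\left(-3 + A\right) \left(3 + A\right)}{3}$ ($T{\left(A \right)} = \frac{\left(A - 3\right) \left(A + 3\right)}{3} = \frac{\left(-3 + A\right) \left(3 + A\right)}{3}$)
$x = -2686$ ($x = -76 + 9 \cdot 5 \left(-58\right) = -76 + 45 \left(-58\right) = -76 - 2610 = -2686$)
$D{\left(p,S \right)} = - \frac{100}{3}$ ($D{\left(p,S \right)} = -3 - \left(-3 + \frac{\left(-10\right)^{2}}{3}\right) = -3 - \left(-3 + \frac{1}{3} \cdot 100\right) = -3 - \left(-3 + \frac{100}{3}\right) = -3 - \frac{91}{3} = - \frac{100}{3}$)
$\sqrt{D{\left(w,-218 \right)} + x} = \sqrt{- \frac{100}{3} - 2686} = \sqrt{- \frac{8158}{3}} = \frac{i \sqrt{24474}}{3}$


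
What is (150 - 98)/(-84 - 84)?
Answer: -13/42 ≈ -0.30952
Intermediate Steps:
(150 - 98)/(-84 - 84) = 52/(-168) = -1/168*52 = -13/42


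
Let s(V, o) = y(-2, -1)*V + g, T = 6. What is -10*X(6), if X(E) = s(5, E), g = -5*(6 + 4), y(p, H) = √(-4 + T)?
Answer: 500 - 50*√2 ≈ 429.29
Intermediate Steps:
y(p, H) = √2 (y(p, H) = √(-4 + 6) = √2)
g = -50 (g = -5*10 = -50)
s(V, o) = -50 + V*√2 (s(V, o) = √2*V - 50 = V*√2 - 50 = -50 + V*√2)
X(E) = -50 + 5*√2
-10*X(6) = -10*(-50 + 5*√2) = -2*(-250 + 25*√2) = 500 - 50*√2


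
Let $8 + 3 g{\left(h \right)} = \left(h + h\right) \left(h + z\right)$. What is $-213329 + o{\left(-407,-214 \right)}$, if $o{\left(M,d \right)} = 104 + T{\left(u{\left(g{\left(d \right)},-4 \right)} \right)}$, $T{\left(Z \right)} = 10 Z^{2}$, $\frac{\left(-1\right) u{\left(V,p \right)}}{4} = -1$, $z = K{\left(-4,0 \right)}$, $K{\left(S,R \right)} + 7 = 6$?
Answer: $-213065$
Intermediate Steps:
$K{\left(S,R \right)} = -1$ ($K{\left(S,R \right)} = -7 + 6 = -1$)
$z = -1$
$g{\left(h \right)} = - \frac{8}{3} + \frac{2 h \left(-1 + h\right)}{3}$ ($g{\left(h \right)} = - \frac{8}{3} + \frac{\left(h + h\right) \left(h - 1\right)}{3} = - \frac{8}{3} + \frac{2 h \left(-1 + h\right)}{3}$)
$u{\left(V,p \right)} = 4$ ($u{\left(V,p \right)} = \left(-4\right) \left(-1\right) = 4$)
$o{\left(M,d \right)} = 264$ ($o{\left(M,d \right)} = 104 + 10 \cdot 4^{2} = 104 + 10 \cdot 16 = 104 + 160 = 264$)
$-213329 + o{\left(-407,-214 \right)} = -213329 + 264 = -213065$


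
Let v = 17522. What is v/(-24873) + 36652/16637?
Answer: 620131682/413812101 ≈ 1.4986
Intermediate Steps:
v/(-24873) + 36652/16637 = 17522/(-24873) + 36652/16637 = 17522*(-1/24873) + 36652*(1/16637) = -17522/24873 + 36652/16637 = 620131682/413812101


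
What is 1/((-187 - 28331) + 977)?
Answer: -1/27541 ≈ -3.6309e-5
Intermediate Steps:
1/((-187 - 28331) + 977) = 1/(-28518 + 977) = 1/(-27541) = -1/27541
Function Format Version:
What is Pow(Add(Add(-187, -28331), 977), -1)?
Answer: Rational(-1, 27541) ≈ -3.6309e-5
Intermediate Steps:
Pow(Add(Add(-187, -28331), 977), -1) = Pow(Add(-28518, 977), -1) = Pow(-27541, -1) = Rational(-1, 27541)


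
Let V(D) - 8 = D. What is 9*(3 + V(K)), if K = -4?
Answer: 63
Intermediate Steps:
V(D) = 8 + D
9*(3 + V(K)) = 9*(3 + (8 - 4)) = 9*(3 + 4) = 9*7 = 63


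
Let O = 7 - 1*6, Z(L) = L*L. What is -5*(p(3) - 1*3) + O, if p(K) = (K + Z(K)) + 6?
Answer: -74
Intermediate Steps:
Z(L) = L**2
O = 1 (O = 7 - 6 = 1)
p(K) = 6 + K + K**2 (p(K) = (K + K**2) + 6 = 6 + K + K**2)
-5*(p(3) - 1*3) + O = -5*((6 + 3 + 3**2) - 1*3) + 1 = -5*((6 + 3 + 9) - 3) + 1 = -5*(18 - 3) + 1 = -5*15 + 1 = -75 + 1 = -74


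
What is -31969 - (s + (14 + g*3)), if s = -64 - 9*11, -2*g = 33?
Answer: -63541/2 ≈ -31771.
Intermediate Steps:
g = -33/2 (g = -½*33 = -33/2 ≈ -16.500)
s = -163 (s = -64 - 99 = -163)
-31969 - (s + (14 + g*3)) = -31969 - (-163 + (14 - 33/2*3)) = -31969 - (-163 + (14 - 99/2)) = -31969 - (-163 - 71/2) = -31969 - 1*(-397/2) = -31969 + 397/2 = -63541/2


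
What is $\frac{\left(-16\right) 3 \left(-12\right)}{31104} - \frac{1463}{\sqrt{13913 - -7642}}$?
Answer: $\frac{1}{54} - \frac{1463 \sqrt{2395}}{7185} \approx -9.9463$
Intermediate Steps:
$\frac{\left(-16\right) 3 \left(-12\right)}{31104} - \frac{1463}{\sqrt{13913 - -7642}} = \left(-48\right) \left(-12\right) \frac{1}{31104} - \frac{1463}{\sqrt{13913 + \left(-1813 + 9455\right)}} = 576 \cdot \frac{1}{31104} - \frac{1463}{\sqrt{13913 + 7642}} = \frac{1}{54} - \frac{1463}{\sqrt{21555}} = \frac{1}{54} - \frac{1463}{3 \sqrt{2395}} = \frac{1}{54} - 1463 \frac{\sqrt{2395}}{7185} = \frac{1}{54} - \frac{1463 \sqrt{2395}}{7185}$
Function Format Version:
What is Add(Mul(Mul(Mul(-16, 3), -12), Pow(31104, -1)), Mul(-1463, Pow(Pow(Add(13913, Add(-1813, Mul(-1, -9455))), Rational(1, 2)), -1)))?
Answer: Add(Rational(1, 54), Mul(Rational(-1463, 7185), Pow(2395, Rational(1, 2)))) ≈ -9.9463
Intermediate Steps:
Add(Mul(Mul(Mul(-16, 3), -12), Pow(31104, -1)), Mul(-1463, Pow(Pow(Add(13913, Add(-1813, Mul(-1, -9455))), Rational(1, 2)), -1))) = Add(Mul(Mul(-48, -12), Rational(1, 31104)), Mul(-1463, Pow(Pow(Add(13913, Add(-1813, 9455)), Rational(1, 2)), -1))) = Add(Mul(576, Rational(1, 31104)), Mul(-1463, Pow(Pow(Add(13913, 7642), Rational(1, 2)), -1))) = Add(Rational(1, 54), Mul(-1463, Pow(Pow(21555, Rational(1, 2)), -1))) = Add(Rational(1, 54), Mul(-1463, Pow(Mul(3, Pow(2395, Rational(1, 2))), -1))) = Add(Rational(1, 54), Mul(-1463, Mul(Rational(1, 7185), Pow(2395, Rational(1, 2))))) = Add(Rational(1, 54), Mul(Rational(-1463, 7185), Pow(2395, Rational(1, 2))))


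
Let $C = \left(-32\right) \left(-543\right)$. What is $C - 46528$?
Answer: $-29152$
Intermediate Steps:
$C = 17376$
$C - 46528 = 17376 - 46528 = -29152$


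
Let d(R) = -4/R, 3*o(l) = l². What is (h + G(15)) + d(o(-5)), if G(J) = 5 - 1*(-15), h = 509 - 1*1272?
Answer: -18587/25 ≈ -743.48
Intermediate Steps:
o(l) = l²/3
h = -763 (h = 509 - 1272 = -763)
G(J) = 20 (G(J) = 5 + 15 = 20)
(h + G(15)) + d(o(-5)) = (-763 + 20) - 4/((⅓)*(-5)²) = -743 - 4/((⅓)*25) = -743 - 4/25/3 = -743 - 4*3/25 = -743 - 12/25 = -18587/25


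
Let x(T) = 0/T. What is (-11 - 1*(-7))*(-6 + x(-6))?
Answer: 24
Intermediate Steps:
x(T) = 0
(-11 - 1*(-7))*(-6 + x(-6)) = (-11 - 1*(-7))*(-6 + 0) = (-11 + 7)*(-6) = -4*(-6) = 24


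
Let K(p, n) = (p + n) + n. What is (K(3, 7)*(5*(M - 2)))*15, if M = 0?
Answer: -2550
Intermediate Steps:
K(p, n) = p + 2*n (K(p, n) = (n + p) + n = p + 2*n)
(K(3, 7)*(5*(M - 2)))*15 = ((3 + 2*7)*(5*(0 - 2)))*15 = ((3 + 14)*(5*(-2)))*15 = (17*(-10))*15 = -170*15 = -2550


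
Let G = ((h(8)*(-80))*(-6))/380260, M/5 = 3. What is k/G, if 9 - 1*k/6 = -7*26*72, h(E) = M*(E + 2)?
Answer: 83105823/200 ≈ 4.1553e+5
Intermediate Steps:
M = 15 (M = 5*3 = 15)
h(E) = 30 + 15*E (h(E) = 15*(E + 2) = 15*(2 + E) = 30 + 15*E)
G = 3600/19013 (G = (((30 + 15*8)*(-80))*(-6))/380260 = (((30 + 120)*(-80))*(-6))*(1/380260) = ((150*(-80))*(-6))*(1/380260) = -12000*(-6)*(1/380260) = 72000*(1/380260) = 3600/19013 ≈ 0.18934)
k = 78678 (k = 54 - 6*(-7*26)*72 = 54 - (-1092)*72 = 54 - 6*(-13104) = 54 + 78624 = 78678)
k/G = 78678/(3600/19013) = 78678*(19013/3600) = 83105823/200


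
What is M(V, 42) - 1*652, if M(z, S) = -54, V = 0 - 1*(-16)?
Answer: -706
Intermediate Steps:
V = 16 (V = 0 + 16 = 16)
M(V, 42) - 1*652 = -54 - 1*652 = -54 - 652 = -706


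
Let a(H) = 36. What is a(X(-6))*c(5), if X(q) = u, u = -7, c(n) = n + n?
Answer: 360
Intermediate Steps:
c(n) = 2*n
X(q) = -7
a(X(-6))*c(5) = 36*(2*5) = 36*10 = 360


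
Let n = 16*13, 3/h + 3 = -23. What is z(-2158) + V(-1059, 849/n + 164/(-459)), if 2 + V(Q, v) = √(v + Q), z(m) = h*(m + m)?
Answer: 496 + I*√66796765347/7956 ≈ 496.0 + 32.485*I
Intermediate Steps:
h = -3/26 (h = 3/(-3 - 23) = 3/(-26) = 3*(-1/26) = -3/26 ≈ -0.11538)
n = 208
z(m) = -3*m/13 (z(m) = -3*(m + m)/26 = -3*m/13)
V(Q, v) = -2 + √(Q + v) (V(Q, v) = -2 + √(v + Q) = -2 + √(Q + v))
z(-2158) + V(-1059, 849/n + 164/(-459)) = -3/13*(-2158) + (-2 + √(-1059 + (849/208 + 164/(-459)))) = 498 + (-2 + √(-1059 + (849*(1/208) + 164*(-1/459)))) = 498 + (-2 + √(-1059 + (849/208 - 164/459))) = 498 + (-2 + √(-1059 + 355579/95472)) = 498 + (-2 + √(-100749269/95472)) = 498 + (-2 + I*√66796765347/7956) = 496 + I*√66796765347/7956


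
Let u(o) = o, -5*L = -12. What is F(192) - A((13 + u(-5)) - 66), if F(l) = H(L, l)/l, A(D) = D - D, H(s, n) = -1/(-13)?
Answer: 1/2496 ≈ 0.00040064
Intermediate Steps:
L = 12/5 (L = -⅕*(-12) = 12/5 ≈ 2.4000)
H(s, n) = 1/13 (H(s, n) = -1*(-1/13) = 1/13)
A(D) = 0
F(l) = 1/(13*l)
F(192) - A((13 + u(-5)) - 66) = (1/13)/192 - 1*0 = (1/13)*(1/192) + 0 = 1/2496 + 0 = 1/2496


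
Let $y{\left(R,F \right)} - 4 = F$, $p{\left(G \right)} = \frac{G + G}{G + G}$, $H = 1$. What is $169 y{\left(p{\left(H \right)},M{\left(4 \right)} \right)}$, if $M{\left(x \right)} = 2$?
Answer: $1014$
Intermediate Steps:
$p{\left(G \right)} = 1$ ($p{\left(G \right)} = \frac{2 G}{2 G} = 2 G \frac{1}{2 G} = 1$)
$y{\left(R,F \right)} = 4 + F$
$169 y{\left(p{\left(H \right)},M{\left(4 \right)} \right)} = 169 \left(4 + 2\right) = 169 \cdot 6 = 1014$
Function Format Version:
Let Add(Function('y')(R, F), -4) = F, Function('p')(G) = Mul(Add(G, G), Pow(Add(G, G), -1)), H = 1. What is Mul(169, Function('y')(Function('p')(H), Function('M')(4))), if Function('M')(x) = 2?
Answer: 1014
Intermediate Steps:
Function('p')(G) = 1 (Function('p')(G) = Mul(Mul(2, G), Pow(Mul(2, G), -1)) = Mul(Mul(2, G), Mul(Rational(1, 2), Pow(G, -1))) = 1)
Function('y')(R, F) = Add(4, F)
Mul(169, Function('y')(Function('p')(H), Function('M')(4))) = Mul(169, Add(4, 2)) = Mul(169, 6) = 1014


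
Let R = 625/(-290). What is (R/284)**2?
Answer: 15625/271326784 ≈ 5.7587e-5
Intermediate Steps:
R = -125/58 (R = 625*(-1/290) = -125/58 ≈ -2.1552)
(R/284)**2 = (-125/58/284)**2 = (-125/58*1/284)**2 = (-125/16472)**2 = 15625/271326784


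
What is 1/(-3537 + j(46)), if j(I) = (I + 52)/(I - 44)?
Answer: -1/3488 ≈ -0.00028670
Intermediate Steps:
j(I) = (52 + I)/(-44 + I)
1/(-3537 + j(46)) = 1/(-3537 + (52 + 46)/(-44 + 46)) = 1/(-3537 + 98/2) = 1/(-3537 + (½)*98) = 1/(-3537 + 49) = 1/(-3488) = -1/3488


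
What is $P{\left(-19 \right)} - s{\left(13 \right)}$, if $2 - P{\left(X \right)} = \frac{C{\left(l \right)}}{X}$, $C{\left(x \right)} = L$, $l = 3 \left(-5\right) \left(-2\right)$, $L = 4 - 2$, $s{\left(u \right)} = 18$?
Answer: $- \frac{302}{19} \approx -15.895$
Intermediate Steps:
$L = 2$
$l = 30$ ($l = \left(-15\right) \left(-2\right) = 30$)
$C{\left(x \right)} = 2$
$P{\left(X \right)} = 2 - \frac{2}{X}$
$P{\left(-19 \right)} - s{\left(13 \right)} = \left(2 - \frac{2}{-19}\right) - 18 = \left(2 - - \frac{2}{19}\right) - 18 = \left(2 + \frac{2}{19}\right) - 18 = \frac{40}{19} - 18 = - \frac{302}{19}$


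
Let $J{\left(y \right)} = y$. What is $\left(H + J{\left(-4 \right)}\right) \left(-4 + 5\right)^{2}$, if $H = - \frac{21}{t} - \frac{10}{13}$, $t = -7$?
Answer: $- \frac{23}{13} \approx -1.7692$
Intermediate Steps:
$H = \frac{29}{13}$ ($H = - \frac{21}{-7} - \frac{10}{13} = \left(-21\right) \left(- \frac{1}{7}\right) - \frac{10}{13} = 3 - \frac{10}{13} = \frac{29}{13} \approx 2.2308$)
$\left(H + J{\left(-4 \right)}\right) \left(-4 + 5\right)^{2} = \left(\frac{29}{13} - 4\right) \left(-4 + 5\right)^{2} = - \frac{23 \cdot 1^{2}}{13} = \left(- \frac{23}{13}\right) 1 = - \frac{23}{13}$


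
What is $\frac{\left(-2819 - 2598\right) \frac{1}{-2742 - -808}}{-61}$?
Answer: $- \frac{5417}{117974} \approx -0.045917$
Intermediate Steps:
$\frac{\left(-2819 - 2598\right) \frac{1}{-2742 - -808}}{-61} = - \frac{5417}{-2742 + \left(-1309 + 2117\right)} \left(- \frac{1}{61}\right) = - \frac{5417}{-2742 + 808} \left(- \frac{1}{61}\right) = - \frac{5417}{-1934} \left(- \frac{1}{61}\right) = \left(-5417\right) \left(- \frac{1}{1934}\right) \left(- \frac{1}{61}\right) = \frac{5417}{1934} \left(- \frac{1}{61}\right) = - \frac{5417}{117974}$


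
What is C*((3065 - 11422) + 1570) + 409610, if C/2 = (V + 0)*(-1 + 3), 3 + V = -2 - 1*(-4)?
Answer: 436758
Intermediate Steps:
V = -1 (V = -3 + (-2 - 1*(-4)) = -3 + (-2 + 4) = -3 + 2 = -1)
C = -4 (C = 2*((-1 + 0)*(-1 + 3)) = 2*(-1*2) = 2*(-2) = -4)
C*((3065 - 11422) + 1570) + 409610 = -4*((3065 - 11422) + 1570) + 409610 = -4*(-8357 + 1570) + 409610 = -4*(-6787) + 409610 = 27148 + 409610 = 436758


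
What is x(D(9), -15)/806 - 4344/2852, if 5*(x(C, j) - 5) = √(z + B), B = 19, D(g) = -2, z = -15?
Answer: -140559/92690 ≈ -1.5164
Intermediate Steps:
x(C, j) = 27/5 (x(C, j) = 5 + √(-15 + 19)/5 = 5 + √4/5 = 5 + (⅕)*2 = 5 + ⅖ = 27/5)
x(D(9), -15)/806 - 4344/2852 = (27/5)/806 - 4344/2852 = (27/5)*(1/806) - 4344*1/2852 = 27/4030 - 1086/713 = -140559/92690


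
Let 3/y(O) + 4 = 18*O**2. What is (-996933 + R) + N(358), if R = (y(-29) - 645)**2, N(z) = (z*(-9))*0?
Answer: -133050039512619/229037956 ≈ -5.8091e+5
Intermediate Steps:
y(O) = 3/(-4 + 18*O**2)
N(z) = 0 (N(z) = -9*z*0 = 0)
R = 95285457076329/229037956 (R = (3/(2*(-2 + 9*(-29)**2)) - 645)**2 = (3/(2*(-2 + 9*841)) - 645)**2 = (3/(2*(-2 + 7569)) - 645)**2 = ((3/2)/7567 - 645)**2 = ((3/2)*(1/7567) - 645)**2 = (3/15134 - 645)**2 = (-9761427/15134)**2 = 95285457076329/229037956 ≈ 4.1602e+5)
(-996933 + R) + N(358) = (-996933 + 95285457076329/229037956) + 0 = -133050039512619/229037956 + 0 = -133050039512619/229037956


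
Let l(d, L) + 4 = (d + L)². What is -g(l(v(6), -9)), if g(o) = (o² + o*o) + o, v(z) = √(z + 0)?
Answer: -17749 + 5994*√6 ≈ -3066.8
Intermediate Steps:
v(z) = √z
l(d, L) = -4 + (L + d)² (l(d, L) = -4 + (d + L)² = -4 + (L + d)²)
g(o) = o + 2*o² (g(o) = (o² + o²) + o = 2*o² + o = o + 2*o²)
-g(l(v(6), -9)) = -(-4 + (-9 + √6)²)*(1 + 2*(-4 + (-9 + √6)²)) = -(-4 + (-9 + √6)²)*(1 + (-8 + 2*(-9 + √6)²)) = -(-4 + (-9 + √6)²)*(-7 + 2*(-9 + √6)²) = -(-7 + 2*(-9 + √6)²)*(-4 + (-9 + √6)²)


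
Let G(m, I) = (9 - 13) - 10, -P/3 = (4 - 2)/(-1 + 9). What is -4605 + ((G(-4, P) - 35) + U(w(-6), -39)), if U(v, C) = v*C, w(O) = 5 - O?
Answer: -5083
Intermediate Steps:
P = -¾ (P = -3*(4 - 2)/(-1 + 9) = -6/8 = -3*¼ = -¾ ≈ -0.75000)
U(v, C) = C*v
G(m, I) = -14 (G(m, I) = -4 - 10 = -14)
-4605 + ((G(-4, P) - 35) + U(w(-6), -39)) = -4605 + ((-14 - 35) - 39*(5 - 1*(-6))) = -4605 + (-49 - 39*(5 + 6)) = -4605 + (-49 - 39*11) = -4605 + (-49 - 429) = -4605 - 478 = -5083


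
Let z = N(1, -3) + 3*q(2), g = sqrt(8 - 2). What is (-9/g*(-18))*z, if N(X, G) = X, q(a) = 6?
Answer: 513*sqrt(6) ≈ 1256.6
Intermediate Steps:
g = sqrt(6) ≈ 2.4495
z = 19 (z = 1 + 3*6 = 1 + 18 = 19)
(-9/g*(-18))*z = (-9*sqrt(6)/6*(-18))*19 = (-3*sqrt(6)/2*(-18))*19 = (27*sqrt(6))*19 = 513*sqrt(6)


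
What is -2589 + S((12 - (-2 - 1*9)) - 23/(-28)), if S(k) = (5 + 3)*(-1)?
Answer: -2597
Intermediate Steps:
S(k) = -8 (S(k) = 8*(-1) = -8)
-2589 + S((12 - (-2 - 1*9)) - 23/(-28)) = -2589 - 8 = -2597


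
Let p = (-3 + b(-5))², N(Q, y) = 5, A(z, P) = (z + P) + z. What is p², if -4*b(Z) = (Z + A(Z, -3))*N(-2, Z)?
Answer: 2313441/16 ≈ 1.4459e+5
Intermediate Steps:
A(z, P) = P + 2*z (A(z, P) = (P + z) + z = P + 2*z)
b(Z) = 15/4 - 15*Z/4 (b(Z) = -(Z + (-3 + 2*Z))*5/4 = -(-3 + 3*Z)*5/4 = -(-15 + 15*Z)/4 = 15/4 - 15*Z/4)
p = 1521/4 (p = (-3 + (15/4 - 15/4*(-5)))² = (-3 + (15/4 + 75/4))² = (-3 + 45/2)² = (39/2)² = 1521/4 ≈ 380.25)
p² = (1521/4)² = 2313441/16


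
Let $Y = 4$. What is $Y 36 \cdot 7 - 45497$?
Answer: $-44489$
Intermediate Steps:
$Y 36 \cdot 7 - 45497 = 4 \cdot 36 \cdot 7 - 45497 = 144 \cdot 7 - 45497 = 1008 - 45497 = -44489$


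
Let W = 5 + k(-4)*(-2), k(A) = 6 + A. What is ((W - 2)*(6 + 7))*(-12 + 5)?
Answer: 91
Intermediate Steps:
W = 1 (W = 5 + (6 - 4)*(-2) = 5 + 2*(-2) = 5 - 4 = 1)
((W - 2)*(6 + 7))*(-12 + 5) = ((1 - 2)*(6 + 7))*(-12 + 5) = -1*13*(-7) = -13*(-7) = 91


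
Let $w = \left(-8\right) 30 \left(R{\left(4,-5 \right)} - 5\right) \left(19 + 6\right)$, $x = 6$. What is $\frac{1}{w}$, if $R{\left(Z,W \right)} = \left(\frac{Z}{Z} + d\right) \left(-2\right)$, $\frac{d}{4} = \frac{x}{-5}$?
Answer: $- \frac{1}{15600} \approx -6.4103 \cdot 10^{-5}$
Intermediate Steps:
$d = - \frac{24}{5}$ ($d = 4 \frac{6}{-5} = 4 \cdot 6 \left(- \frac{1}{5}\right) = 4 \left(- \frac{6}{5}\right) = - \frac{24}{5} \approx -4.8$)
$R{\left(Z,W \right)} = \frac{38}{5}$ ($R{\left(Z,W \right)} = \left(\frac{Z}{Z} - \frac{24}{5}\right) \left(-2\right) = \left(1 - \frac{24}{5}\right) \left(-2\right) = \left(- \frac{19}{5}\right) \left(-2\right) = \frac{38}{5}$)
$w = -15600$ ($w = \left(-8\right) 30 \left(\frac{38}{5} - 5\right) \left(19 + 6\right) = - 240 \cdot \frac{13}{5} \cdot 25 = \left(-240\right) 65 = -15600$)
$\frac{1}{w} = \frac{1}{-15600} = - \frac{1}{15600}$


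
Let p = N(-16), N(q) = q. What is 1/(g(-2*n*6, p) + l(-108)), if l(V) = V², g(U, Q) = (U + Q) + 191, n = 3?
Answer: 1/11803 ≈ 8.4724e-5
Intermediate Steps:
p = -16
g(U, Q) = 191 + Q + U (g(U, Q) = (Q + U) + 191 = 191 + Q + U)
1/(g(-2*n*6, p) + l(-108)) = 1/((191 - 16 - 2*3*6) + (-108)²) = 1/((191 - 16 - 6*6) + 11664) = 1/((191 - 16 - 36) + 11664) = 1/(139 + 11664) = 1/11803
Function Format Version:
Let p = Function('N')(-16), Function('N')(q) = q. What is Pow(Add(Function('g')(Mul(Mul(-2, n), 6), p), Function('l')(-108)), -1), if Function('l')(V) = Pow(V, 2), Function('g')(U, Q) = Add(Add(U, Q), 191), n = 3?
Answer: Rational(1, 11803) ≈ 8.4724e-5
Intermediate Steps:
p = -16
Function('g')(U, Q) = Add(191, Q, U) (Function('g')(U, Q) = Add(Add(Q, U), 191) = Add(191, Q, U))
Pow(Add(Function('g')(Mul(Mul(-2, n), 6), p), Function('l')(-108)), -1) = Pow(Add(Add(191, -16, Mul(Mul(-2, 3), 6)), Pow(-108, 2)), -1) = Pow(Add(Add(191, -16, Mul(-6, 6)), 11664), -1) = Pow(Add(Add(191, -16, -36), 11664), -1) = Pow(Add(139, 11664), -1) = Pow(11803, -1) = Rational(1, 11803)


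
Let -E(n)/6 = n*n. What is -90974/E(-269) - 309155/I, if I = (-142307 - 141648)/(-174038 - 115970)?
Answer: -556088271227081/1761194379 ≈ -3.1575e+5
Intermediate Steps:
I = 283955/290008 (I = -283955/(-290008) = -283955*(-1/290008) = 283955/290008 ≈ 0.97913)
E(n) = -6*n**2 (E(n) = -6*n*n = -6*n**2)
-90974/E(-269) - 309155/I = -90974/((-6*(-269)**2)) - 309155/283955/290008 = -90974/((-6*72361)) - 309155*290008/283955 = -90974/(-434166) - 2561640664/8113 = -90974*(-1/434166) - 2561640664/8113 = 45487/217083 - 2561640664/8113 = -556088271227081/1761194379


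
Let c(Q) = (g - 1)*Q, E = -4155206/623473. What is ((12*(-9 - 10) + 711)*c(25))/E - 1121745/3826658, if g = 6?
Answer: -3273827713734255/361376188217 ≈ -9059.3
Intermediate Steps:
E = -4155206/623473 (E = -4155206*1/623473 = -4155206/623473 ≈ -6.6646)
c(Q) = 5*Q (c(Q) = (6 - 1)*Q = 5*Q)
((12*(-9 - 10) + 711)*c(25))/E - 1121745/3826658 = ((12*(-9 - 10) + 711)*(5*25))/(-4155206/623473) - 1121745/3826658 = ((12*(-19) + 711)*125)*(-623473/4155206) - 1121745*1/3826658 = ((-228 + 711)*125)*(-623473/4155206) - 1121745/3826658 = (483*125)*(-623473/4155206) - 1121745/3826658 = 60375*(-623473/4155206) - 1121745/3826658 = -37642182375/4155206 - 1121745/3826658 = -3273827713734255/361376188217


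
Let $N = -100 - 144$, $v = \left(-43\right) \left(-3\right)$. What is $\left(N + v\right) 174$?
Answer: $-20010$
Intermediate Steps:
$v = 129$
$N = -244$ ($N = -100 - 144 = -244$)
$\left(N + v\right) 174 = \left(-244 + 129\right) 174 = \left(-115\right) 174 = -20010$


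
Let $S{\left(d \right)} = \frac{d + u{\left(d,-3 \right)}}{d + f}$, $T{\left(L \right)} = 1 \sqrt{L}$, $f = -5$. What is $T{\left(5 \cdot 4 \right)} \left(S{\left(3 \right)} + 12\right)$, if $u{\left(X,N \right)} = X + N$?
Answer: $21 \sqrt{5} \approx 46.957$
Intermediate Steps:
$u{\left(X,N \right)} = N + X$
$T{\left(L \right)} = \sqrt{L}$
$S{\left(d \right)} = \frac{-3 + 2 d}{-5 + d}$ ($S{\left(d \right)} = \frac{d + \left(-3 + d\right)}{d - 5} = \frac{-3 + 2 d}{-5 + d}$)
$T{\left(5 \cdot 4 \right)} \left(S{\left(3 \right)} + 12\right) = \sqrt{5 \cdot 4} \left(\frac{-3 + 2 \cdot 3}{-5 + 3} + 12\right) = \sqrt{20} \left(\frac{-3 + 6}{-2} + 12\right) = 2 \sqrt{5} \left(\left(- \frac{1}{2}\right) 3 + 12\right) = 2 \sqrt{5} \left(- \frac{3}{2} + 12\right) = 2 \sqrt{5} \cdot \frac{21}{2} = 21 \sqrt{5}$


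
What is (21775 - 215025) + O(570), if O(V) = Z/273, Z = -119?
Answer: -7536767/39 ≈ -1.9325e+5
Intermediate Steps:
O(V) = -17/39 (O(V) = -119/273 = -119*1/273 = -17/39)
(21775 - 215025) + O(570) = (21775 - 215025) - 17/39 = -193250 - 17/39 = -7536767/39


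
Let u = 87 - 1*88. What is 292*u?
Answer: -292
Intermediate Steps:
u = -1 (u = 87 - 88 = -1)
292*u = 292*(-1) = -292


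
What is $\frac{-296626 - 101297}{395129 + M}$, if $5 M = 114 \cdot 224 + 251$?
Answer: $- \frac{663205}{667144} \approx -0.9941$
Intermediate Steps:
$M = \frac{25787}{5}$ ($M = \frac{114 \cdot 224 + 251}{5} = \frac{25536 + 251}{5} = \frac{1}{5} \cdot 25787 = \frac{25787}{5} \approx 5157.4$)
$\frac{-296626 - 101297}{395129 + M} = \frac{-296626 - 101297}{395129 + \frac{25787}{5}} = - \frac{397923}{\frac{2001432}{5}} = \left(-397923\right) \frac{5}{2001432} = - \frac{663205}{667144}$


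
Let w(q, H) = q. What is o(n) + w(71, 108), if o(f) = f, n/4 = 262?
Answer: 1119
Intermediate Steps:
n = 1048 (n = 4*262 = 1048)
o(n) + w(71, 108) = 1048 + 71 = 1119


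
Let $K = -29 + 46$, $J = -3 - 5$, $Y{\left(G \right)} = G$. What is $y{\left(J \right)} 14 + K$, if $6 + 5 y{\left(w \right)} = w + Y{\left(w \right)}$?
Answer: $- \frac{223}{5} \approx -44.6$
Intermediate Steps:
$J = -8$
$K = 17$
$y{\left(w \right)} = - \frac{6}{5} + \frac{2 w}{5}$ ($y{\left(w \right)} = - \frac{6}{5} + \frac{w + w}{5} = - \frac{6}{5} + \frac{2 w}{5}$)
$y{\left(J \right)} 14 + K = \left(- \frac{6}{5} + \frac{2}{5} \left(-8\right)\right) 14 + 17 = \left(- \frac{6}{5} - \frac{16}{5}\right) 14 + 17 = \left(- \frac{22}{5}\right) 14 + 17 = - \frac{308}{5} + 17 = - \frac{223}{5}$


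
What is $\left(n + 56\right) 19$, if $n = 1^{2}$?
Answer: $1083$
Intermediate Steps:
$n = 1$
$\left(n + 56\right) 19 = \left(1 + 56\right) 19 = 57 \cdot 19 = 1083$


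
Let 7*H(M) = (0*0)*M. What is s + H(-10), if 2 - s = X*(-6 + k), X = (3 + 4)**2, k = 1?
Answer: 247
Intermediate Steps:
H(M) = 0 (H(M) = ((0*0)*M)/7 = (0*M)/7 = (1/7)*0 = 0)
X = 49 (X = 7**2 = 49)
s = 247 (s = 2 - 49*(-6 + 1) = 2 - 49*(-5) = 2 - 1*(-245) = 2 + 245 = 247)
s + H(-10) = 247 + 0 = 247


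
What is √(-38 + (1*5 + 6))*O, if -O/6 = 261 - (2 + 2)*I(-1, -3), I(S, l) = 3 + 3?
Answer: -4266*I*√3 ≈ -7388.9*I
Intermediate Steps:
I(S, l) = 6
O = -1422 (O = -6*(261 - (2 + 2)*6) = -6*(261 - 4*6) = -6*(261 - 1*24) = -6*(261 - 24) = -6*237 = -1422)
√(-38 + (1*5 + 6))*O = √(-38 + (1*5 + 6))*(-1422) = √(-38 + (5 + 6))*(-1422) = √(-38 + 11)*(-1422) = √(-27)*(-1422) = (3*I*√3)*(-1422) = -4266*I*√3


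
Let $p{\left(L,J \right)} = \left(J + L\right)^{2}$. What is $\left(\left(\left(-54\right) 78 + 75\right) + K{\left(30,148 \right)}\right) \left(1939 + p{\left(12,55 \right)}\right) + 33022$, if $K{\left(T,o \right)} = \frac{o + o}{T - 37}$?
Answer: $- \frac{187819986}{7} \approx -2.6831 \cdot 10^{7}$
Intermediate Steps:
$K{\left(T,o \right)} = \frac{2 o}{-37 + T}$
$\left(\left(\left(-54\right) 78 + 75\right) + K{\left(30,148 \right)}\right) \left(1939 + p{\left(12,55 \right)}\right) + 33022 = \left(\left(\left(-54\right) 78 + 75\right) + 2 \cdot 148 \frac{1}{-37 + 30}\right) \left(1939 + \left(55 + 12\right)^{2}\right) + 33022 = \left(\left(-4212 + 75\right) + 2 \cdot 148 \frac{1}{-7}\right) \left(1939 + 67^{2}\right) + 33022 = \left(-4137 + 2 \cdot 148 \left(- \frac{1}{7}\right)\right) \left(1939 + 4489\right) + 33022 = \left(-4137 - \frac{296}{7}\right) 6428 + 33022 = \left(- \frac{29255}{7}\right) 6428 + 33022 = - \frac{188051140}{7} + 33022 = - \frac{187819986}{7}$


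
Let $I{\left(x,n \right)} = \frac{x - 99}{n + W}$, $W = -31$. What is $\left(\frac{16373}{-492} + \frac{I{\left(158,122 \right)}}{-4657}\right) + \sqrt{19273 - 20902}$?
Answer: $- \frac{6938693579}{208503204} + 3 i \sqrt{181} \approx -33.279 + 40.361 i$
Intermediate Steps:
$I{\left(x,n \right)} = \frac{-99 + x}{-31 + n}$ ($I{\left(x,n \right)} = \frac{x - 99}{n - 31} = \frac{-99 + x}{-31 + n}$)
$\left(\frac{16373}{-492} + \frac{I{\left(158,122 \right)}}{-4657}\right) + \sqrt{19273 - 20902} = \left(\frac{16373}{-492} + \frac{\frac{1}{-31 + 122} \left(-99 + 158\right)}{-4657}\right) + \sqrt{19273 - 20902} = \left(16373 \left(- \frac{1}{492}\right) + \frac{1}{91} \cdot 59 \left(- \frac{1}{4657}\right)\right) + \sqrt{-1629} = \left(- \frac{16373}{492} + \frac{1}{91} \cdot 59 \left(- \frac{1}{4657}\right)\right) + 3 i \sqrt{181} = \left(- \frac{16373}{492} + \frac{59}{91} \left(- \frac{1}{4657}\right)\right) + 3 i \sqrt{181} = \left(- \frac{16373}{492} - \frac{59}{423787}\right) + 3 i \sqrt{181} = - \frac{6938693579}{208503204} + 3 i \sqrt{181}$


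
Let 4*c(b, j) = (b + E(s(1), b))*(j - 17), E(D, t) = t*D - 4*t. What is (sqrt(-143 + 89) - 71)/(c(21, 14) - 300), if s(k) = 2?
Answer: 284/1137 - 4*I*sqrt(6)/379 ≈ 0.24978 - 0.025852*I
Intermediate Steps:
E(D, t) = -4*t + D*t (E(D, t) = D*t - 4*t = -4*t + D*t)
c(b, j) = -b*(-17 + j)/4 (c(b, j) = ((b + b*(-4 + 2))*(j - 17))/4 = ((b + b*(-2))*(-17 + j))/4 = ((b - 2*b)*(-17 + j))/4 = ((-b)*(-17 + j))/4 = (-b*(-17 + j))/4 = -b*(-17 + j)/4)
(sqrt(-143 + 89) - 71)/(c(21, 14) - 300) = (sqrt(-143 + 89) - 71)/((1/4)*21*(17 - 1*14) - 300) = (sqrt(-54) - 71)/((1/4)*21*(17 - 14) - 300) = (3*I*sqrt(6) - 71)/((1/4)*21*3 - 300) = (-71 + 3*I*sqrt(6))/(63/4 - 300) = (-71 + 3*I*sqrt(6))/(-1137/4) = (-71 + 3*I*sqrt(6))*(-4/1137) = 284/1137 - 4*I*sqrt(6)/379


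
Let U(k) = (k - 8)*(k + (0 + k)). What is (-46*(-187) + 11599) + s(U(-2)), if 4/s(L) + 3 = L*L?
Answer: 32261001/1597 ≈ 20201.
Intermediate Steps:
U(k) = 2*k*(-8 + k) (U(k) = (-8 + k)*(k + k) = (-8 + k)*(2*k) = 2*k*(-8 + k))
s(L) = 4/(-3 + L²) (s(L) = 4/(-3 + L*L) = 4/(-3 + L²))
(-46*(-187) + 11599) + s(U(-2)) = (-46*(-187) + 11599) + 4/(-3 + (2*(-2)*(-8 - 2))²) = (8602 + 11599) + 4/(-3 + (2*(-2)*(-10))²) = 20201 + 4/(-3 + 40²) = 20201 + 4/(-3 + 1600) = 20201 + 4/1597 = 32261001/1597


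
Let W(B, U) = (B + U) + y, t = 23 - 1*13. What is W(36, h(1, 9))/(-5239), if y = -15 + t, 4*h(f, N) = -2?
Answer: -61/10478 ≈ -0.0058217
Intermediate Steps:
t = 10 (t = 23 - 13 = 10)
h(f, N) = -½ (h(f, N) = (¼)*(-2) = -½)
y = -5 (y = -15 + 10 = -5)
W(B, U) = -5 + B + U (W(B, U) = (B + U) - 5 = -5 + B + U)
W(36, h(1, 9))/(-5239) = (-5 + 36 - ½)/(-5239) = (61/2)*(-1/5239) = -61/10478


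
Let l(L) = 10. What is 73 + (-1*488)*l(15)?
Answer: -4807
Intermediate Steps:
73 + (-1*488)*l(15) = 73 - 1*488*10 = 73 - 488*10 = 73 - 4880 = -4807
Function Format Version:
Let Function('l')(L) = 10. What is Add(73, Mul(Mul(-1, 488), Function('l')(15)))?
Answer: -4807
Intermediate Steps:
Add(73, Mul(Mul(-1, 488), Function('l')(15))) = Add(73, Mul(Mul(-1, 488), 10)) = Add(73, Mul(-488, 10)) = Add(73, -4880) = -4807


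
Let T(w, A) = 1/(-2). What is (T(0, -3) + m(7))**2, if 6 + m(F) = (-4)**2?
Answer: 361/4 ≈ 90.250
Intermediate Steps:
T(w, A) = -1/2
m(F) = 10 (m(F) = -6 + (-4)**2 = -6 + 16 = 10)
(T(0, -3) + m(7))**2 = (-1/2 + 10)**2 = (19/2)**2 = 361/4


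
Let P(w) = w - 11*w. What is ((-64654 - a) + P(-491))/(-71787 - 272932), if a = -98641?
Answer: -38897/344719 ≈ -0.11284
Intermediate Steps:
P(w) = -10*w
((-64654 - a) + P(-491))/(-71787 - 272932) = ((-64654 - 1*(-98641)) - 10*(-491))/(-71787 - 272932) = ((-64654 + 98641) + 4910)/(-344719) = (33987 + 4910)*(-1/344719) = 38897*(-1/344719) = -38897/344719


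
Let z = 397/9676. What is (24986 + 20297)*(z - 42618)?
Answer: -18673412792993/9676 ≈ -1.9299e+9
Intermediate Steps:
z = 397/9676 (z = 397*(1/9676) = 397/9676 ≈ 0.041029)
(24986 + 20297)*(z - 42618) = (24986 + 20297)*(397/9676 - 42618) = 45283*(-412371371/9676) = -18673412792993/9676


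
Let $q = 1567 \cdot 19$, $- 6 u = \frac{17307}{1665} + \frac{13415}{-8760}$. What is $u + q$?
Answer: $\frac{57897275819}{1944720} \approx 29772.0$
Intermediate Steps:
$u = - \frac{2872741}{1944720}$ ($u = - \frac{\frac{17307}{1665} + \frac{13415}{-8760}}{6} = - \frac{17307 \cdot \frac{1}{1665} + 13415 \left(- \frac{1}{8760}\right)}{6} = - \frac{\frac{1923}{185} - \frac{2683}{1752}}{6} = \left(- \frac{1}{6}\right) \frac{2872741}{324120} = - \frac{2872741}{1944720} \approx -1.4772$)
$q = 29773$
$u + q = - \frac{2872741}{1944720} + 29773 = \frac{57897275819}{1944720}$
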